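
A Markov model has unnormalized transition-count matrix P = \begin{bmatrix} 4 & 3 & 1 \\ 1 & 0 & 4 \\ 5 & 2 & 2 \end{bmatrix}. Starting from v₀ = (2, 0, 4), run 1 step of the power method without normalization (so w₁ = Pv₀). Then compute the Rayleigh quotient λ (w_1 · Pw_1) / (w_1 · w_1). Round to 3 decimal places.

w1 = Pv₀ = (4·2 + 3·0 + 1·4; 1·2 + 0·0 + 4·4; 5·2 + 2·0 + 2·4) = (12, 18, 18)
Pw1 = (120, 84, 132)
w1·Pw1 = 12·120 + 18·84 + 18·132 = 5328; w1·w1 = 12·12 + 18·18 + 18·18 = 792
λ ≈ 5328/792 = 6.727

6.727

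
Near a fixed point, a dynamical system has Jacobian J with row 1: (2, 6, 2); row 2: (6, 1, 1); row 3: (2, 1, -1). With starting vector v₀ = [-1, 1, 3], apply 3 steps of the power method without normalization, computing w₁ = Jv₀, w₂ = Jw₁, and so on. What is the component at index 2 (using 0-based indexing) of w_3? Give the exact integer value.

w1 = Jv₀ = (10, -2, -4)
w2 = Jw1 = (0, 54, 22)
w3 = Jw2 = (368, 76, 32)
The requested component of w3 is 32.

32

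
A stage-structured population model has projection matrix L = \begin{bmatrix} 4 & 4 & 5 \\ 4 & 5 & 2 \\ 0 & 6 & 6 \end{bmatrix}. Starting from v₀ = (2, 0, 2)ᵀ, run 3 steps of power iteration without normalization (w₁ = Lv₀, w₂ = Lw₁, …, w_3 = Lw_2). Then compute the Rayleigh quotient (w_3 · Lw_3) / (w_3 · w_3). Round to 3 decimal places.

w1 = Lv₀ = (4·2 + 4·0 + 5·2; 4·2 + 5·0 + 2·2; 0·2 + 6·0 + 6·2) = (18, 12, 12)
w2 = Lw1 = (4·18 + 4·12 + 5·12; 4·18 + 5·12 + 2·12; 0·18 + 6·12 + 6·12) = (180, 156, 144)
w3 = Lw2 = (2064, 1788, 1800)
Lw3 = (24408, 20796, 21528)
w3·Lw3 = 2064·24408 + 1788·20796 + 1800·21528 = 126311760; w3·w3 = 2064·2064 + 1788·1788 + 1800·1800 = 10697040
λ ≈ 126311760/10697040 = 11.808

λ ≈ 11.808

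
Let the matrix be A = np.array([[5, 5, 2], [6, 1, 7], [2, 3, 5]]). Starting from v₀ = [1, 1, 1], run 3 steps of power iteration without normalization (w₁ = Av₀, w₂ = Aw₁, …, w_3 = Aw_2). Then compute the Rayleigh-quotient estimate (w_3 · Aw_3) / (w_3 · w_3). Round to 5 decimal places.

λ ≈ 11.76829

w1 = Av₀ = (12, 14, 10)
w2 = Aw1 = (150, 156, 116)
w3 = Aw2 = (1762, 1868, 1348)
Aw3 = (20846, 21876, 15868)
w3·Aw3 = 1762·20846 + 1868·21876 + 1348·15868 = 98985084; w3·w3 = 1762·1762 + 1868·1868 + 1348·1348 = 8411172
λ ≈ 98985084/8411172 = 11.76829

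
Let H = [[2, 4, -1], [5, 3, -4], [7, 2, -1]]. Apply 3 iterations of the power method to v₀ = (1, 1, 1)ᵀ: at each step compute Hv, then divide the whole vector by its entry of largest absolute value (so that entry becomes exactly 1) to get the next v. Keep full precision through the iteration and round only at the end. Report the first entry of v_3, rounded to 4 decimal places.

0.2079

Hv0 = (5.00000, 4.00000, 8.00000); divide by 8.00000 → v1 = (0.62500, 0.50000, 1.00000)
Hv1 = (2.25000, 0.62500, 4.37500); divide by 4.37500 → v2 = (0.51429, 0.14286, 1.00000)
Hv2 = (0.60000, -1.00000, 2.88571); divide by 2.88571 → v3 = (0.20792, -0.34653, 1.00000)
Requested entry of v3: 21/101 = 0.2079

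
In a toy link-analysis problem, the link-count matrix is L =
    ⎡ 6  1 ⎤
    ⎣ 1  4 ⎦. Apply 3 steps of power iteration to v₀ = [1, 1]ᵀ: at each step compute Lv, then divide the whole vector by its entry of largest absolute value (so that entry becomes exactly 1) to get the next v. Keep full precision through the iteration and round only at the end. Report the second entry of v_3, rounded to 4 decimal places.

0.5016

Lv0 = (7.00000, 5.00000); divide by 7.00000 → v1 = (1.00000, 0.71429)
Lv1 = (6.71429, 3.85714); divide by 6.71429 → v2 = (1.00000, 0.57447)
Lv2 = (6.57447, 3.29787); divide by 6.57447 → v3 = (1.00000, 0.50162)
Requested entry of v3: 155/309 = 0.5016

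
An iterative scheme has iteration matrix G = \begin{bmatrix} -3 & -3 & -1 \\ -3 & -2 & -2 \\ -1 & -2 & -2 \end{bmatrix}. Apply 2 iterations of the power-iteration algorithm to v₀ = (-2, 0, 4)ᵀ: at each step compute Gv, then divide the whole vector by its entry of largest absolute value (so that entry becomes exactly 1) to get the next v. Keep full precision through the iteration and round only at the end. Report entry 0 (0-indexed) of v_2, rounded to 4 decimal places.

0.4286

Gv0 = (2.00000, -2.00000, -6.00000); divide by -6.00000 → v1 = (-0.33333, 0.33333, 1.00000)
Gv1 = (-1.00000, -1.66667, -2.33333); divide by -2.33333 → v2 = (0.42857, 0.71429, 1.00000)
Requested entry of v2: 6/14 = 0.4286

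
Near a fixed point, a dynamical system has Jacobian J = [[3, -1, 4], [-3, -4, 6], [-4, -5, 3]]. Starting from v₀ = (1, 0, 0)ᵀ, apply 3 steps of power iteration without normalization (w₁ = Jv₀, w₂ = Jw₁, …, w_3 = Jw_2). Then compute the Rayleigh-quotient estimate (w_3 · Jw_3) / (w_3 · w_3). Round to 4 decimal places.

w1 = Jv₀ = (3, -3, -4)
w2 = Jw1 = (-4, -21, -9)
w3 = Jw2 = (-27, 42, 94)
Jw3 = (253, 477, 180)
w3·Jw3 = (-27)·253 + 42·477 + 94·180 = 30123; w3·w3 = (-27)·(-27) + 42·42 + 94·94 = 11329
λ ≈ 30123/11329 = 2.6589

λ ≈ 2.6589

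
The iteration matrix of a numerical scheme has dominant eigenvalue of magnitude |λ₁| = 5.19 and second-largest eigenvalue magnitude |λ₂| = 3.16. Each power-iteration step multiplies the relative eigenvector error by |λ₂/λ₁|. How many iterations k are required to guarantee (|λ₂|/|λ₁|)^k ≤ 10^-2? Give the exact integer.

10

|λ₂/λ₁| = 3.16/5.19 = 0.60886
Need k ≥ ln(10^-2) / ln(0.60886) = -4.6052 / -0.4962 ≈ 9.282
Smallest integer k satisfying the bound: 10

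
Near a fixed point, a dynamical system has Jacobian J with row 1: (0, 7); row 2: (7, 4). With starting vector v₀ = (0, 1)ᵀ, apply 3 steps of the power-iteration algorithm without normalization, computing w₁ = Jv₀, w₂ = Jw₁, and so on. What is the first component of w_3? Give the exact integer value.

w1 = Jv₀ = (7, 4)
w2 = Jw1 = (28, 65)
w3 = Jw2 = (455, 456)
The requested component of w3 is 455.

455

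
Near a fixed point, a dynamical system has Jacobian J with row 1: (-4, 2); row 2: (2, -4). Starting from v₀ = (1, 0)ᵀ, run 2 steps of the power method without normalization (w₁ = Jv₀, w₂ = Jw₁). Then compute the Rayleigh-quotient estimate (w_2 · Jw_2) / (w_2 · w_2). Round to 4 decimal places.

w1 = Jv₀ = (-4, 2)
w2 = Jw1 = (20, -16)
Jw2 = (-112, 104)
w2·Jw2 = 20·(-112) + (-16)·104 = -3904; w2·w2 = 20·20 + (-16)·(-16) = 656
λ ≈ -3904/656 = -5.9512

-5.9512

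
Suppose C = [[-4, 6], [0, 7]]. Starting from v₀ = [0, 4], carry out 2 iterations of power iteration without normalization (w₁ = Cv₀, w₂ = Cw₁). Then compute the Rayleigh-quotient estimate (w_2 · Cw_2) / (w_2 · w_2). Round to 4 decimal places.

w1 = Cv₀ = ((-4)·0 + 6·4; 0·0 + 7·4) = (24, 28)
w2 = Cw1 = ((-4)·24 + 6·28; 0·24 + 7·28) = (72, 196)
Cw2 = (888, 1372)
w2·Cw2 = 72·888 + 196·1372 = 332848; w2·w2 = 72·72 + 196·196 = 43600
λ ≈ 332848/43600 = 7.6341

λ ≈ 7.6341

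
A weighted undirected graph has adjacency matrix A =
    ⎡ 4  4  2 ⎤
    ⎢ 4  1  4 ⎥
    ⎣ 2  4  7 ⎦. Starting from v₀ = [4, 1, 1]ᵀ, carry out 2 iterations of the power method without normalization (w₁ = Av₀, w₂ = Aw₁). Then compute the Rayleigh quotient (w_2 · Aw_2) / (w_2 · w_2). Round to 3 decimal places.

w1 = Av₀ = (4·4 + 4·1 + 2·1; 4·4 + 1·1 + 4·1; 2·4 + 4·1 + 7·1) = (22, 21, 19)
w2 = Aw1 = (4·22 + 4·21 + 2·19; 4·22 + 1·21 + 4·19; 2·22 + 4·21 + 7·19) = (210, 185, 261)
Aw2 = (2102, 2069, 2987)
w2·Aw2 = 210·2102 + 185·2069 + 261·2987 = 1603792; w2·w2 = 210·210 + 185·185 + 261·261 = 146446
λ ≈ 1603792/146446 = 10.951

10.951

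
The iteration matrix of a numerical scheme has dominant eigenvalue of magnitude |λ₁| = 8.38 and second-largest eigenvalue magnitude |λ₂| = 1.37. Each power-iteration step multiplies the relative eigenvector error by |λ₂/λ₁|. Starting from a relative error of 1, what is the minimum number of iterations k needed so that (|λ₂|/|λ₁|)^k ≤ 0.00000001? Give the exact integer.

|λ₂/λ₁| = 1.37/8.38 = 0.16348
Need k ≥ ln(0.00000001) / ln(0.16348) = -18.4207 / -1.8110 ≈ 10.171
Smallest integer k satisfying the bound: 11

11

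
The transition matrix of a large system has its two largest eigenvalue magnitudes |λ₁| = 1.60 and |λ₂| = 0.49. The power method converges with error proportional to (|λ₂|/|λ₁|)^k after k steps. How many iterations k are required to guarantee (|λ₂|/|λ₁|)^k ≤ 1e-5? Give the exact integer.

|λ₂/λ₁| = 0.49/1.60 = 0.30625
Need k ≥ ln(1e-5) / ln(0.30625) = -11.5129 / -1.1834 ≈ 9.729
Smallest integer k satisfying the bound: 10

10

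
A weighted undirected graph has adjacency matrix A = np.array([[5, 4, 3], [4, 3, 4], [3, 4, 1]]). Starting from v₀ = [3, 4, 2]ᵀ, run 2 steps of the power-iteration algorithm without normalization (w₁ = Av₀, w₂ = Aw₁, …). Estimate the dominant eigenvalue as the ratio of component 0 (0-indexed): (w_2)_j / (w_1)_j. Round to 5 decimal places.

λ ≈ 10.64865

w1 = Av₀ = (37, 32, 27)
w2 = Aw1 = (394, 352, 266)
Ratio at component: 394 / 37 = 10.64865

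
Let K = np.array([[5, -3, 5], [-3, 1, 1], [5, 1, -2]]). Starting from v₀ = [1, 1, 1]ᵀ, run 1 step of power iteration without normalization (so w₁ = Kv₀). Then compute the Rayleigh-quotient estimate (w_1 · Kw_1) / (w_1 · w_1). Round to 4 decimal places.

w1 = Kv₀ = (5·1 + (-3)·1 + 5·1; (-3)·1 + 1·1 + 1·1; 5·1 + 1·1 + (-2)·1) = (7, -1, 4)
Kw1 = (58, -18, 26)
w1·Kw1 = 7·58 + (-1)·(-18) + 4·26 = 528; w1·w1 = 7·7 + (-1)·(-1) + 4·4 = 66
λ ≈ 528/66 = 8.0000

8.0000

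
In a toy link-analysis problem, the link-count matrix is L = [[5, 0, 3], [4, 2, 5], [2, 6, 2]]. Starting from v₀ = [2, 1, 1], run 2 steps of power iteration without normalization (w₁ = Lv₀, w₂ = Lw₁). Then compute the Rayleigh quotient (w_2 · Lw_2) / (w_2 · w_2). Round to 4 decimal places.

9.5523

w1 = Lv₀ = (5·2 + 0·1 + 3·1; 4·2 + 2·1 + 5·1; 2·2 + 6·1 + 2·1) = (13, 15, 12)
w2 = Lw1 = (5·13 + 0·15 + 3·12; 4·13 + 2·15 + 5·12; 2·13 + 6·15 + 2·12) = (101, 142, 140)
Lw2 = (925, 1388, 1334)
w2·Lw2 = 101·925 + 142·1388 + 140·1334 = 477281; w2·w2 = 101·101 + 142·142 + 140·140 = 49965
λ ≈ 477281/49965 = 9.5523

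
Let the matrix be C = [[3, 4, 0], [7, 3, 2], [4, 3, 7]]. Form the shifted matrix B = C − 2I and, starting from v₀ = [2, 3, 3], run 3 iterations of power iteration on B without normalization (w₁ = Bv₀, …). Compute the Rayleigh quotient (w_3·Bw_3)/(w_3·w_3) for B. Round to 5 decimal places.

B = C − 2I has rows (1, 4, 0); (7, 1, 2); (4, 3, 5)
w1 = Bv₀ = (1·2 + 4·3 + 0·3; 7·2 + 1·3 + 2·3; 4·2 + 3·3 + 5·3) = (14, 23, 32)
w2 = Bw1 = (1·14 + 4·23 + 0·32; 7·14 + 1·23 + 2·32; 4·14 + 3·23 + 5·32) = (106, 185, 285)
w3 = Bw2 = (846, 1497, 2404)
Bw3 = (6834, 12227, 19895)
w3·Bw3 = 71912963; w3·w3 = 8735941; μ ≈ 71912963/8735941 = 8.23185

8.23185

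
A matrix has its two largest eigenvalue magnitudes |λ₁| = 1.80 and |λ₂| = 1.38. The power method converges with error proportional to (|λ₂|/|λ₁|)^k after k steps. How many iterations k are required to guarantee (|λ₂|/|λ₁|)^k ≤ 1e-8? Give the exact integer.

70

|λ₂/λ₁| = 1.38/1.80 = 0.76667
Need k ≥ ln(1e-8) / ln(0.76667) = -18.4207 / -0.2657 ≈ 69.328
Smallest integer k satisfying the bound: 70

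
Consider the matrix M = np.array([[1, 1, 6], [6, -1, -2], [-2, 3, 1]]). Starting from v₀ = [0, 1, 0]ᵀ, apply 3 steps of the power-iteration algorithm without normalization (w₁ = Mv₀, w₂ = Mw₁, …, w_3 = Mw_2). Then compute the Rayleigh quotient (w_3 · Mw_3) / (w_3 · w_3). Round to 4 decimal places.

w1 = Mv₀ = (1·0 + 1·1 + 6·0; 6·0 + (-1)·1 + (-2)·0; (-2)·0 + 3·1 + 1·0) = (1, -1, 3)
w2 = Mw1 = (1·1 + 1·(-1) + 6·3; 6·1 + (-1)·(-1) + (-2)·3; (-2)·1 + 3·(-1) + 1·3) = (18, 1, -2)
w3 = Mw2 = (7, 111, -35)
Mw3 = (-92, 1, 284)
w3·Mw3 = 7·(-92) + 111·1 + (-35)·284 = -10473; w3·w3 = 7·7 + 111·111 + (-35)·(-35) = 13595
λ ≈ -10473/13595 = -0.7704

λ ≈ -0.7704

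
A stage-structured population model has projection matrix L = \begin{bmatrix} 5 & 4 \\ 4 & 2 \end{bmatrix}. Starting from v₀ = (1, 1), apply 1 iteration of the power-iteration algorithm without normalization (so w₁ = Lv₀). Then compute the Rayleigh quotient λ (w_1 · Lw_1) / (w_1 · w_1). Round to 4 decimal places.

λ ≈ 7.7692

w1 = Lv₀ = (5·1 + 4·1; 4·1 + 2·1) = (9, 6)
Lw1 = (69, 48)
w1·Lw1 = 9·69 + 6·48 = 909; w1·w1 = 9·9 + 6·6 = 117
λ ≈ 909/117 = 7.7692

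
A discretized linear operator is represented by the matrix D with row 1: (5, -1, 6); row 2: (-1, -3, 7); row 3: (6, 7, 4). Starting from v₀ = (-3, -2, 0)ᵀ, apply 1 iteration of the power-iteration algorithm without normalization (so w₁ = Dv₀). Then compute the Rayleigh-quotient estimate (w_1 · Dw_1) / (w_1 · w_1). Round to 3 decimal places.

4.625

w1 = Dv₀ = (-13, 9, -32)
Dw1 = (-266, -238, -143)
w1·Dw1 = (-13)·(-266) + 9·(-238) + (-32)·(-143) = 5892; w1·w1 = (-13)·(-13) + 9·9 + (-32)·(-32) = 1274
λ ≈ 5892/1274 = 4.625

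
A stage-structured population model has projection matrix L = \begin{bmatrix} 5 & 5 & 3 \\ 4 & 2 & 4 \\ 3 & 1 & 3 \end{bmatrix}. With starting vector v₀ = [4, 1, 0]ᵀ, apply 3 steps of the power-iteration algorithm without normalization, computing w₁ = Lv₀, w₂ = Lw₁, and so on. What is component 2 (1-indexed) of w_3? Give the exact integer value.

w1 = Lv₀ = (5·4 + 5·1 + 3·0; 4·4 + 2·1 + 4·0; 3·4 + 1·1 + 3·0) = (25, 18, 13)
w2 = Lw1 = (5·25 + 5·18 + 3·13; 4·25 + 2·18 + 4·13; 3·25 + 1·18 + 3·13) = (254, 188, 132)
w3 = Lw2 = (2606, 1920, 1346)
The requested component of w3 is 1920.

1920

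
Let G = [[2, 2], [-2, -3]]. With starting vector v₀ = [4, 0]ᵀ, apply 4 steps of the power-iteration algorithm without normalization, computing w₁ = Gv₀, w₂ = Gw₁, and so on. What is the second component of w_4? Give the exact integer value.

40

w1 = Gv₀ = (2·4 + 2·0; (-2)·4 + (-3)·0) = (8, -8)
w2 = Gw1 = (2·8 + 2·(-8); (-2)·8 + (-3)·(-8)) = (0, 8)
w3 = Gw2 = (16, -24)
w4 = Gw3 = (-16, 40)
The requested component of w4 is 40.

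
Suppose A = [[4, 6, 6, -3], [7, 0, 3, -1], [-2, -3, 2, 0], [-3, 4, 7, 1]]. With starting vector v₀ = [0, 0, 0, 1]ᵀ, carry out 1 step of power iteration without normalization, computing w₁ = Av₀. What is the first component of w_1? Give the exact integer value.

w1 = Av₀ = (-3, -1, 0, 1)
The requested component of w1 is -3.

-3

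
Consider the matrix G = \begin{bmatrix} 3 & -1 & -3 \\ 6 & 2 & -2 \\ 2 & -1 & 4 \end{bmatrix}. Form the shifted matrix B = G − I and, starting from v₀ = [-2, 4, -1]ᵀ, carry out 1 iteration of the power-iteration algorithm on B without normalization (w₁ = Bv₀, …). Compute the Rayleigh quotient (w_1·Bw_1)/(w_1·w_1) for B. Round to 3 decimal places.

B = G − I has rows (2, -1, -3); (6, 1, -2); (2, -1, 3)
w1 = Bv₀ = (2·(-2) + (-1)·4 + (-3)·(-1); 6·(-2) + 1·4 + (-2)·(-1); 2·(-2) + (-1)·4 + 3·(-1)) = (-5, -6, -11)
Bw1 = (29, -14, -37)
w1·Bw1 = 346; w1·w1 = 182; μ ≈ 346/182 = 1.901

1.901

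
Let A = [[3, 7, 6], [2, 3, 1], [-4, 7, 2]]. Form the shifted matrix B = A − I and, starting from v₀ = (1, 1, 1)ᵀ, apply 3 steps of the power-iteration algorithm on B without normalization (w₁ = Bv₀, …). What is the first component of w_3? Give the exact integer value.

360

B = A − I has rows (2, 7, 6); (2, 2, 1); (-4, 7, 1)
w1 = Bv₀ = (15, 5, 4)
w2 = Bw1 = (89, 44, -21)
w3 = Bw2 = (360, 245, -69)
Requested component of w3: 360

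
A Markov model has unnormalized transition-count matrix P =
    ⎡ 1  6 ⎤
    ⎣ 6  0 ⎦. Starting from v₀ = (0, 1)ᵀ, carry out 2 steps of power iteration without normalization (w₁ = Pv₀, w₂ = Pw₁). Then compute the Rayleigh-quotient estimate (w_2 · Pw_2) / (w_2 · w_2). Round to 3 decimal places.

1.973

w1 = Pv₀ = (1·0 + 6·1; 6·0 + 0·1) = (6, 0)
w2 = Pw1 = (1·6 + 6·0; 6·6 + 0·0) = (6, 36)
Pw2 = (222, 36)
w2·Pw2 = 6·222 + 36·36 = 2628; w2·w2 = 6·6 + 36·36 = 1332
λ ≈ 2628/1332 = 1.973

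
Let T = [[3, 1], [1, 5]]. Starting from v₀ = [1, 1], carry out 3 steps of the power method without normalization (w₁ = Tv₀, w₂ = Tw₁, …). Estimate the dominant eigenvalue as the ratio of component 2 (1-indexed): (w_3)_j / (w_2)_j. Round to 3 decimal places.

w1 = Tv₀ = (3·1 + 1·1; 1·1 + 5·1) = (4, 6)
w2 = Tw1 = (3·4 + 1·6; 1·4 + 5·6) = (18, 34)
w3 = Tw2 = (88, 188)
Ratio at component: 188 / 34 = 5.529

λ ≈ 5.529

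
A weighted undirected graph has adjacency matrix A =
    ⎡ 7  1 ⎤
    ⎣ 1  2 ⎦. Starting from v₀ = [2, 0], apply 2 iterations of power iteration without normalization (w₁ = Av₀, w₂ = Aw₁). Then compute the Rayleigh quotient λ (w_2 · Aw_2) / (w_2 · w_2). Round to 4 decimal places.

λ ≈ 7.1918

w1 = Av₀ = (7·2 + 1·0; 1·2 + 2·0) = (14, 2)
w2 = Aw1 = (7·14 + 1·2; 1·14 + 2·2) = (100, 18)
Aw2 = (718, 136)
w2·Aw2 = 100·718 + 18·136 = 74248; w2·w2 = 100·100 + 18·18 = 10324
λ ≈ 74248/10324 = 7.1918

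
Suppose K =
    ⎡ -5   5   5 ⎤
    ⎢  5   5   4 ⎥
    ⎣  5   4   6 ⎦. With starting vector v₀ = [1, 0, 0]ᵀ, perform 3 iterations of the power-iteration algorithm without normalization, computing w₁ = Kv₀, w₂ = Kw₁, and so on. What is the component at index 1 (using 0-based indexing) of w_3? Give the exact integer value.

575

w1 = Kv₀ = (-5, 5, 5)
w2 = Kw1 = (75, 20, 25)
w3 = Kw2 = (-150, 575, 605)
The requested component of w3 is 575.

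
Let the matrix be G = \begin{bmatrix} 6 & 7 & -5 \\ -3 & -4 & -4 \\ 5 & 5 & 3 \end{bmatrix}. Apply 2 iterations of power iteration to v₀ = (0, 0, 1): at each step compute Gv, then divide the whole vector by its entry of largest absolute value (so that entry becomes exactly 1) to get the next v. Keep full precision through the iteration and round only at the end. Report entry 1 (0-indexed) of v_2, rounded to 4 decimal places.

Gv0 = (-5.00000, -4.00000, 3.00000); divide by -5.00000 → v1 = (1.00000, 0.80000, -0.60000)
Gv1 = (14.60000, -3.80000, 7.20000); divide by 14.60000 → v2 = (1.00000, -0.26027, 0.49315)
Requested entry of v2: 19/-73 = -0.2603

-0.2603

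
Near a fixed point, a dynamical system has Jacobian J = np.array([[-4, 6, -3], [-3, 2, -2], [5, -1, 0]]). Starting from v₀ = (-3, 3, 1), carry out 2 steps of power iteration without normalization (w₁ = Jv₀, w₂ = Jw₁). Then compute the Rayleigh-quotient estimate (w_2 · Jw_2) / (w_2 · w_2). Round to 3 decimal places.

w1 = Jv₀ = ((-4)·(-3) + 6·3 + (-3)·1; (-3)·(-3) + 2·3 + (-2)·1; 5·(-3) + (-1)·3 + 0·1) = (27, 13, -18)
w2 = Jw1 = ((-4)·27 + 6·13 + (-3)·(-18); (-3)·27 + 2·13 + (-2)·(-18); 5·27 + (-1)·13 + 0·(-18)) = (24, -19, 122)
Jw2 = (-576, -354, 139)
w2·Jw2 = 24·(-576) + (-19)·(-354) + 122·139 = 9860; w2·w2 = 24·24 + (-19)·(-19) + 122·122 = 15821
λ ≈ 9860/15821 = 0.623

λ ≈ 0.623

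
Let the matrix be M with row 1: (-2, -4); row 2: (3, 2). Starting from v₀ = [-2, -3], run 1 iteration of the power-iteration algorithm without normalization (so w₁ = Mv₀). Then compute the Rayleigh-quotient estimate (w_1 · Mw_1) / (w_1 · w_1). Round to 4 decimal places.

λ ≈ -0.0800

w1 = Mv₀ = (16, -12)
Mw1 = (16, 24)
w1·Mw1 = 16·16 + (-12)·24 = -32; w1·w1 = 16·16 + (-12)·(-12) = 400
λ ≈ -32/400 = -0.0800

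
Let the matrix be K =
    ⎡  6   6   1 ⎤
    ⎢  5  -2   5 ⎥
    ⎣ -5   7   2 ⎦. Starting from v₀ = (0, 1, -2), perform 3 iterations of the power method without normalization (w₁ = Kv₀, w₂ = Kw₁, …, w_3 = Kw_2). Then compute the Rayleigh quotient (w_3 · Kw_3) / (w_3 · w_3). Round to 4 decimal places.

w1 = Kv₀ = (4, -12, 3)
w2 = Kw1 = (-45, 59, -98)
w3 = Kw2 = (-14, -833, 442)
Kw3 = (-4640, 3806, -4877)
w3·Kw3 = (-14)·(-4640) + (-833)·3806 + 442·(-4877) = -5261072; w3·w3 = (-14)·(-14) + (-833)·(-833) + 442·442 = 889449
λ ≈ -5261072/889449 = -5.9150

λ ≈ -5.9150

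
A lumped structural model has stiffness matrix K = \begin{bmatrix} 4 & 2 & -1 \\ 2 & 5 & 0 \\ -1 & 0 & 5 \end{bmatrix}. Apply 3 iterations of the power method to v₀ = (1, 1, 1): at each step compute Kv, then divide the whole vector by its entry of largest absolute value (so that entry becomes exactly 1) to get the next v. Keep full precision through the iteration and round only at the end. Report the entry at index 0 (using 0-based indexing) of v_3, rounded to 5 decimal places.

0.68421

Kv0 = (5.000000, 7.000000, 4.000000); divide by 7.000000 → v1 = (0.714286, 1.000000, 0.571429)
Kv1 = (4.285714, 6.428571, 2.142857); divide by 6.428571 → v2 = (0.666667, 1.000000, 0.333333)
Kv2 = (4.333333, 6.333333, 1.000000); divide by 6.333333 → v3 = (0.684211, 1.000000, 0.157895)
Requested entry of v3: 195/285 = 0.68421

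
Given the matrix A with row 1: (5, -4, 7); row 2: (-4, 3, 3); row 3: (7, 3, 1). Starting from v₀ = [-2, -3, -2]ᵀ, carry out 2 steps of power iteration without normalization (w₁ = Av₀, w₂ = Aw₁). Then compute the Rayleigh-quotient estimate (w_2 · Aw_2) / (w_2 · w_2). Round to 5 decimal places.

w1 = Av₀ = (5·(-2) + (-4)·(-3) + 7·(-2); (-4)·(-2) + 3·(-3) + 3·(-2); 7·(-2) + 3·(-3) + 1·(-2)) = (-12, -7, -25)
w2 = Aw1 = (5·(-12) + (-4)·(-7) + 7·(-25); (-4)·(-12) + 3·(-7) + 3·(-25); 7·(-12) + 3·(-7) + 1·(-25)) = (-207, -48, -130)
Aw2 = (-1753, 294, -1723)
w2·Aw2 = (-207)·(-1753) + (-48)·294 + (-130)·(-1723) = 572749; w2·w2 = (-207)·(-207) + (-48)·(-48) + (-130)·(-130) = 62053
λ ≈ 572749/62053 = 9.23000

9.23000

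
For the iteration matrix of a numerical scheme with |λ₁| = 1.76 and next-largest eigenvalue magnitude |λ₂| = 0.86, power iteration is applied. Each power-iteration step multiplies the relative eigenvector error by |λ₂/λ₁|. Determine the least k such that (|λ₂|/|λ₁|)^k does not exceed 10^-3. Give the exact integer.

|λ₂/λ₁| = 0.86/1.76 = 0.48864
Need k ≥ ln(10^-3) / ln(0.48864) = -6.9078 / -0.7161 ≈ 9.646
Smallest integer k satisfying the bound: 10

10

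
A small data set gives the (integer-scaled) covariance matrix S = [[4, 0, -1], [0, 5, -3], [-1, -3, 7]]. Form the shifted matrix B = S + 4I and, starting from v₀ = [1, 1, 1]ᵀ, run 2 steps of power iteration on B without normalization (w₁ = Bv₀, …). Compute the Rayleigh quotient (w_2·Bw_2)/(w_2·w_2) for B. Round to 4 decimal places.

B = S + 4I has rows (8, 0, -1); (0, 9, -3); (-1, -3, 11)
w1 = Bv₀ = (7, 6, 7)
w2 = Bw1 = (49, 33, 52)
Bw2 = (340, 141, 424)
w2·Bw2 = 43361; w2·w2 = 6194; μ ≈ 43361/6194 = 7.0005

μ ≈ 7.0005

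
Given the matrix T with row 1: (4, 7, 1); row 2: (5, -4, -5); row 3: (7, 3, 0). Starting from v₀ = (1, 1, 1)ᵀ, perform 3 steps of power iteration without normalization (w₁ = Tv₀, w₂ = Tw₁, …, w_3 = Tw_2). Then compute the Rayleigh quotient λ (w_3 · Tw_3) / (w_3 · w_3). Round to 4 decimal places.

-0.6271

w1 = Tv₀ = (12, -4, 10)
w2 = Tw1 = (30, 26, 72)
w3 = Tw2 = (374, -314, 288)
Tw3 = (-414, 1686, 1676)
w3·Tw3 = 374·(-414) + (-314)·1686 + 288·1676 = -201552; w3·w3 = 374·374 + (-314)·(-314) + 288·288 = 321416
λ ≈ -201552/321416 = -0.6271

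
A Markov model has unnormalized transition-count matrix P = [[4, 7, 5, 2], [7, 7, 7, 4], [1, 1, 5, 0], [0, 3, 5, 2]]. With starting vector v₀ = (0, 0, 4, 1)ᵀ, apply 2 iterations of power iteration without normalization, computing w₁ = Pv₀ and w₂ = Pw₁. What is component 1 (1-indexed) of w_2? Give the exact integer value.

w1 = Pv₀ = (22, 32, 20, 22)
w2 = Pw1 = (456, 606, 154, 240)
The requested component of w2 is 456.

456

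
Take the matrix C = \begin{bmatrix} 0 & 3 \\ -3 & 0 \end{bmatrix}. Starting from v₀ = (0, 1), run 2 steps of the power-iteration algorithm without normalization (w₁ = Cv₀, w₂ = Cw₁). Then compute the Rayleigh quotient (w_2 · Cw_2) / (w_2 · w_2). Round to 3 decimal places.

0.000

w1 = Cv₀ = (3, 0)
w2 = Cw1 = (0, -9)
Cw2 = (-27, 0)
w2·Cw2 = 0·(-27) + (-9)·0 = 0; w2·w2 = 0·0 + (-9)·(-9) = 81
λ ≈ 0/81 = 0.000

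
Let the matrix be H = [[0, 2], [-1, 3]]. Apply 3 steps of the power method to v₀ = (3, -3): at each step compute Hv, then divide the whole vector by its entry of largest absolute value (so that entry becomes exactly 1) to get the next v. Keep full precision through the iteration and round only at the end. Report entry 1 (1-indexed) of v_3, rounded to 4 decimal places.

Hv0 = (-6.00000, -12.00000); divide by -12.00000 → v1 = (0.50000, 1.00000)
Hv1 = (2.00000, 2.50000); divide by 2.50000 → v2 = (0.80000, 1.00000)
Hv2 = (2.00000, 2.20000); divide by 2.20000 → v3 = (0.90909, 1.00000)
Requested entry of v3: -60/-66 = 0.9091

0.9091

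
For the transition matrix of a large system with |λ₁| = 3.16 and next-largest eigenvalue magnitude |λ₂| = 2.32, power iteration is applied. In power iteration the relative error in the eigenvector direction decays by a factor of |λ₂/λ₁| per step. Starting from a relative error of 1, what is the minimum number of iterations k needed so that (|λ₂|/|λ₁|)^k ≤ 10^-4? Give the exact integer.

30

|λ₂/λ₁| = 2.32/3.16 = 0.73418
Need k ≥ ln(10^-4) / ln(0.73418) = -9.2103 / -0.3090 ≈ 29.806
Smallest integer k satisfying the bound: 30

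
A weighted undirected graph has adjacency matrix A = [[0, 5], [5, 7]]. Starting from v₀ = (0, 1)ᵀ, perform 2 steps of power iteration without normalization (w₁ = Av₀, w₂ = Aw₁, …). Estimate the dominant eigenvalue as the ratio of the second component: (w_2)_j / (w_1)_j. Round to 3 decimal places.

w1 = Av₀ = (5, 7)
w2 = Aw1 = (35, 74)
Ratio at component: 74 / 7 = 10.571

10.571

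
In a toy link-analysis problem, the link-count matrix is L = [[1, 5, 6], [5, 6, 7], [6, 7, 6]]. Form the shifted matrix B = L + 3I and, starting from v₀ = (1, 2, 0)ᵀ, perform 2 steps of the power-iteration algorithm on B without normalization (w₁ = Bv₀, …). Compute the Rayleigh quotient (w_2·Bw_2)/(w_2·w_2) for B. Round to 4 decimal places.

μ ≈ 19.8273

B = L + 3I has rows (4, 5, 6); (5, 9, 7); (6, 7, 9)
w1 = Bv₀ = (14, 23, 20)
w2 = Bw1 = (291, 417, 425)
Bw2 = (5799, 8183, 8490)
w2·Bw2 = 8708070; w2·w2 = 439195; μ ≈ 8708070/439195 = 19.8273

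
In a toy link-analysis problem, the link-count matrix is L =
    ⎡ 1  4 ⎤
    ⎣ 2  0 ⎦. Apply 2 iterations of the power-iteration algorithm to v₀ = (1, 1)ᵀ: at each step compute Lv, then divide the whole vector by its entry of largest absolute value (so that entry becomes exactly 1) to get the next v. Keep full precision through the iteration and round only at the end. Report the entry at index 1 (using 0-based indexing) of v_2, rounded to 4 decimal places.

0.7692

Lv0 = (5.00000, 2.00000); divide by 5.00000 → v1 = (1.00000, 0.40000)
Lv1 = (2.60000, 2.00000); divide by 2.60000 → v2 = (1.00000, 0.76923)
Requested entry of v2: 10/13 = 0.7692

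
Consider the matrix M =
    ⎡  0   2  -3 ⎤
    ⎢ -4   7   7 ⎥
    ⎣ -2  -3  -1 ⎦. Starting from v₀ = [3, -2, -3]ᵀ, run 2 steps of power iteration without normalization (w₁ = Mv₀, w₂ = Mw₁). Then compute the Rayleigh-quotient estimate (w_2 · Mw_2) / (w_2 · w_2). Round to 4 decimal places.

λ ≈ 4.2141

w1 = Mv₀ = (0·3 + 2·(-2) + (-3)·(-3); (-4)·3 + 7·(-2) + 7·(-3); (-2)·3 + (-3)·(-2) + (-1)·(-3)) = (5, -47, 3)
w2 = Mw1 = (0·5 + 2·(-47) + (-3)·3; (-4)·5 + 7·(-47) + 7·3; (-2)·5 + (-3)·(-47) + (-1)·3) = (-103, -328, 128)
Mw2 = (-1040, -988, 1062)
w2·Mw2 = (-103)·(-1040) + (-328)·(-988) + 128·1062 = 567120; w2·w2 = (-103)·(-103) + (-328)·(-328) + 128·128 = 134577
λ ≈ 567120/134577 = 4.2141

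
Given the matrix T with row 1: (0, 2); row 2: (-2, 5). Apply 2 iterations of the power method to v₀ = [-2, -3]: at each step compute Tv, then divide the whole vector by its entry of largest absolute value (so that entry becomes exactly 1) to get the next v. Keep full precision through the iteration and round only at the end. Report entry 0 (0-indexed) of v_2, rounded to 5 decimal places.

Tv0 = (-6.000000, -11.000000); divide by -11.000000 → v1 = (0.545455, 1.000000)
Tv1 = (2.000000, 3.909091); divide by 3.909091 → v2 = (0.511628, 1.000000)
Requested entry of v2: -22/-43 = 0.51163

0.51163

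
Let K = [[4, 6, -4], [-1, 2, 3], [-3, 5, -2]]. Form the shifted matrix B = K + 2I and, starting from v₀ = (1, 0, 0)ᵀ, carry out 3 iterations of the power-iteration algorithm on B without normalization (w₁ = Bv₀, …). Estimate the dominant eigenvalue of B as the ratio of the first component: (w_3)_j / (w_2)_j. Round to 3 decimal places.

B = K + 2I has rows (6, 6, -4); (-1, 4, 3); (-3, 5, 0)
w1 = Bv₀ = (6·1 + 6·0 + (-4)·0; (-1)·1 + 4·0 + 3·0; (-3)·1 + 5·0 + 0·0) = (6, -1, -3)
w2 = Bw1 = (6·6 + 6·(-1) + (-4)·(-3); (-1)·6 + 4·(-1) + 3·(-3); (-3)·6 + 5·(-1) + 0·(-3)) = (42, -19, -23)
w3 = Bw2 = (230, -187, -221)
Ratio: 230/42 = 5.476

5.476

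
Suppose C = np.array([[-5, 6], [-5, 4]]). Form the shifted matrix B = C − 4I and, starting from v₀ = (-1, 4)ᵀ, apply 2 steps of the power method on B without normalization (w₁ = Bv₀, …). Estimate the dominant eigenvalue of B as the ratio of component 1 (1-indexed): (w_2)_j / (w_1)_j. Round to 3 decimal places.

B = C − 4I has rows (-9, 6); (-5, 0)
w1 = Bv₀ = ((-9)·(-1) + 6·4; (-5)·(-1) + 0·4) = (33, 5)
w2 = Bw1 = ((-9)·33 + 6·5; (-5)·33 + 0·5) = (-267, -165)
Ratio: -267/33 = -8.091

-8.091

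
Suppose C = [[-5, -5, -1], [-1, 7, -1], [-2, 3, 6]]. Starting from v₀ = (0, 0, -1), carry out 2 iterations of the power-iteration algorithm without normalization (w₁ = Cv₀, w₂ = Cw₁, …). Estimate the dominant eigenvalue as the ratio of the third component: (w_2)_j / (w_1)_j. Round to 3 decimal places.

w1 = Cv₀ = ((-5)·0 + (-5)·0 + (-1)·(-1); (-1)·0 + 7·0 + (-1)·(-1); (-2)·0 + 3·0 + 6·(-1)) = (1, 1, -6)
w2 = Cw1 = ((-5)·1 + (-5)·1 + (-1)·(-6); (-1)·1 + 7·1 + (-1)·(-6); (-2)·1 + 3·1 + 6·(-6)) = (-4, 12, -35)
Ratio at component: -35 / -6 = 5.833

λ ≈ 5.833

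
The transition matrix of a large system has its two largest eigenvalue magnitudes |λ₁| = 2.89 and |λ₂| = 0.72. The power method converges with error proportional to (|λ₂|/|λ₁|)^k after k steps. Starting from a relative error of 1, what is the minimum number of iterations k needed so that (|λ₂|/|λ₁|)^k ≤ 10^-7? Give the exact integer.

|λ₂/λ₁| = 0.72/2.89 = 0.24913
Need k ≥ ln(10^-7) / ln(0.24913) = -16.1181 / -1.3898 ≈ 11.598
Smallest integer k satisfying the bound: 12

12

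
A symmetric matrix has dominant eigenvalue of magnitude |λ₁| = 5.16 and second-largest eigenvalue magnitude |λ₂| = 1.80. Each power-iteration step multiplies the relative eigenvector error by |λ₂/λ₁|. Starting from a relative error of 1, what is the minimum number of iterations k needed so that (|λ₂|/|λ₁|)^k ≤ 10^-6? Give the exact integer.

14

|λ₂/λ₁| = 1.80/5.16 = 0.34884
Need k ≥ ln(10^-6) / ln(0.34884) = -13.8155 / -1.0531 ≈ 13.118
Smallest integer k satisfying the bound: 14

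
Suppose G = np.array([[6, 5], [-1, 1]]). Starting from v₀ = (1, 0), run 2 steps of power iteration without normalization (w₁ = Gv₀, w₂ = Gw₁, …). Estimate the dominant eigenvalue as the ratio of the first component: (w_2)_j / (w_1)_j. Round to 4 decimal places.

w1 = Gv₀ = (6·1 + 5·0; (-1)·1 + 1·0) = (6, -1)
w2 = Gw1 = (6·6 + 5·(-1); (-1)·6 + 1·(-1)) = (31, -7)
Ratio at component: 31 / 6 = 5.1667

λ ≈ 5.1667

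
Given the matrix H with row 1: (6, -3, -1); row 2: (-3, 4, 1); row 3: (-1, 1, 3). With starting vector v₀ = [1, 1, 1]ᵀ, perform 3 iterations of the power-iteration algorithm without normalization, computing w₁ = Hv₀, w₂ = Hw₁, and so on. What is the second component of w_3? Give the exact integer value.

w1 = Hv₀ = (2, 2, 3)
w2 = Hw1 = (3, 5, 9)
w3 = Hw2 = (-6, 20, 29)
The requested component of w3 is 20.

20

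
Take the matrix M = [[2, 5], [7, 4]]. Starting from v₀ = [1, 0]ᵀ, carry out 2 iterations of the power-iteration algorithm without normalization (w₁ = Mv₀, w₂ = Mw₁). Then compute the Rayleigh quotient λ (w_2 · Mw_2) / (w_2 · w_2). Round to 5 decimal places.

9.05753

w1 = Mv₀ = (2·1 + 5·0; 7·1 + 4·0) = (2, 7)
w2 = Mw1 = (2·2 + 5·7; 7·2 + 4·7) = (39, 42)
Mw2 = (288, 441)
w2·Mw2 = 39·288 + 42·441 = 29754; w2·w2 = 39·39 + 42·42 = 3285
λ ≈ 29754/3285 = 9.05753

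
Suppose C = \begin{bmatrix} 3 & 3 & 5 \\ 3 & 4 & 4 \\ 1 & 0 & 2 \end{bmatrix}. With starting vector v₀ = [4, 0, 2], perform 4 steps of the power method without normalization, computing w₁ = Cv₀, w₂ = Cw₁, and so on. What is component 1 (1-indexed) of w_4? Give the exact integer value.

8962

w1 = Cv₀ = (3·4 + 3·0 + 5·2; 3·4 + 4·0 + 4·2; 1·4 + 0·0 + 2·2) = (22, 20, 8)
w2 = Cw1 = (3·22 + 3·20 + 5·8; 3·22 + 4·20 + 4·8; 1·22 + 0·20 + 2·8) = (166, 178, 38)
w3 = Cw2 = (1222, 1362, 242)
w4 = Cw3 = (8962, 10082, 1706)
The requested component of w4 is 8962.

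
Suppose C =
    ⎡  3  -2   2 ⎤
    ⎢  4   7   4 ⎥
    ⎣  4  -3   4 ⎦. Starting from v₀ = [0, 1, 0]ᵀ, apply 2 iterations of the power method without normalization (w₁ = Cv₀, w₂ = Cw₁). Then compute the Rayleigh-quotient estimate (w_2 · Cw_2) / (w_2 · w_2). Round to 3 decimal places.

w1 = Cv₀ = (3·0 + (-2)·1 + 2·0; 4·0 + 7·1 + 4·0; 4·0 + (-3)·1 + 4·0) = (-2, 7, -3)
w2 = Cw1 = (3·(-2) + (-2)·7 + 2·(-3); 4·(-2) + 7·7 + 4·(-3); 4·(-2) + (-3)·7 + 4·(-3)) = (-26, 29, -41)
Cw2 = (-218, -65, -355)
w2·Cw2 = (-26)·(-218) + 29·(-65) + (-41)·(-355) = 18338; w2·w2 = (-26)·(-26) + 29·29 + (-41)·(-41) = 3198
λ ≈ 18338/3198 = 5.734

5.734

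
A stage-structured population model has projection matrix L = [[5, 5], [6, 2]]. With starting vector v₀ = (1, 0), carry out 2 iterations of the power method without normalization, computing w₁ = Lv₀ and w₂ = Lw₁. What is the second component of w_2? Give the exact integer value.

w1 = Lv₀ = (5·1 + 5·0; 6·1 + 2·0) = (5, 6)
w2 = Lw1 = (5·5 + 5·6; 6·5 + 2·6) = (55, 42)
The requested component of w2 is 42.

42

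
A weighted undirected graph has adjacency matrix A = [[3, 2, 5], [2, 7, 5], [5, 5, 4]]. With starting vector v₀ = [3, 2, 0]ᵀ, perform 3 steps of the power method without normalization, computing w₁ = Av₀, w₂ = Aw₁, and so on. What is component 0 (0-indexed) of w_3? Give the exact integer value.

w1 = Av₀ = (3·3 + 2·2 + 5·0; 2·3 + 7·2 + 5·0; 5·3 + 5·2 + 4·0) = (13, 20, 25)
w2 = Aw1 = (3·13 + 2·20 + 5·25; 2·13 + 7·20 + 5·25; 5·13 + 5·20 + 4·25) = (204, 291, 265)
w3 = Aw2 = (2519, 3770, 3535)
The requested component of w3 is 2519.

2519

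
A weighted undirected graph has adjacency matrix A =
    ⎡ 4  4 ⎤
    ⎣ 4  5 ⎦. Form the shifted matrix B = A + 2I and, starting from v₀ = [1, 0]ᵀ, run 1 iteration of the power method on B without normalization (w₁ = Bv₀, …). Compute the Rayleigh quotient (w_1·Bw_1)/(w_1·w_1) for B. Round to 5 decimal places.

B = A + 2I has rows (6, 4); (4, 7)
w1 = Bv₀ = (6·1 + 4·0; 4·1 + 7·0) = (6, 4)
Bw1 = (52, 52)
w1·Bw1 = 520; w1·w1 = 52; μ ≈ 520/52 = 10.00000

μ ≈ 10.00000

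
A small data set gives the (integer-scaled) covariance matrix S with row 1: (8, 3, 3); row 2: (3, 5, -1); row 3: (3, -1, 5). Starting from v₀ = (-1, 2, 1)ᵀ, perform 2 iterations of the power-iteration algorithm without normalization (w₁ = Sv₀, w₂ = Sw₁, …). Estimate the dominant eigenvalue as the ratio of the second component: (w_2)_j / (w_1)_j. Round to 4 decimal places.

5.5000

w1 = Sv₀ = (8·(-1) + 3·2 + 3·1; 3·(-1) + 5·2 + (-1)·1; 3·(-1) + (-1)·2 + 5·1) = (1, 6, 0)
w2 = Sw1 = (8·1 + 3·6 + 3·0; 3·1 + 5·6 + (-1)·0; 3·1 + (-1)·6 + 5·0) = (26, 33, -3)
Ratio at component: 33 / 6 = 5.5000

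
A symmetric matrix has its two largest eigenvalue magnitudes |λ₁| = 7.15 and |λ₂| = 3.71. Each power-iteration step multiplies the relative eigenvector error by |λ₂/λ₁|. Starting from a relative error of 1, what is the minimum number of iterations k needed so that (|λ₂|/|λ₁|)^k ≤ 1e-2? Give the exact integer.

8

|λ₂/λ₁| = 3.71/7.15 = 0.51888
Need k ≥ ln(1e-2) / ln(0.51888) = -4.6052 / -0.6561 ≈ 7.019
Smallest integer k satisfying the bound: 8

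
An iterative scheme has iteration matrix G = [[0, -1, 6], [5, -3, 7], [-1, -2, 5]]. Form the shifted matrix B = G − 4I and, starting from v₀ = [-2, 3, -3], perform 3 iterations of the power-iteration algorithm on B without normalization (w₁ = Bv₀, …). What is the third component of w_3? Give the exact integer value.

-452

B = G − 4I has rows (-4, -1, 6); (5, -7, 7); (-1, -2, 1)
w1 = Bv₀ = (-13, -52, -7)
w2 = Bw1 = (62, 250, 110)
w3 = Bw2 = (162, -670, -452)
Requested component of w3: -452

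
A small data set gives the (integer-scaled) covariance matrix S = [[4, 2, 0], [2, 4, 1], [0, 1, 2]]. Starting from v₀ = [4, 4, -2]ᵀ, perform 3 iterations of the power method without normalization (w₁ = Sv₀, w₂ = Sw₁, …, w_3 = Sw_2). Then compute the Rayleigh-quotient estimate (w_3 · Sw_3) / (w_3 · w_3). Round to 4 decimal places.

6.1212

w1 = Sv₀ = (4·4 + 2·4 + 0·(-2); 2·4 + 4·4 + 1·(-2); 0·4 + 1·4 + 2·(-2)) = (24, 22, 0)
w2 = Sw1 = (4·24 + 2·22 + 0·0; 2·24 + 4·22 + 1·0; 0·24 + 1·22 + 2·0) = (140, 136, 22)
w3 = Sw2 = (832, 846, 180)
Sw3 = (5020, 5228, 1206)
w3·Sw3 = 832·5020 + 846·5228 + 180·1206 = 8816608; w3·w3 = 832·832 + 846·846 + 180·180 = 1440340
λ ≈ 8816608/1440340 = 6.1212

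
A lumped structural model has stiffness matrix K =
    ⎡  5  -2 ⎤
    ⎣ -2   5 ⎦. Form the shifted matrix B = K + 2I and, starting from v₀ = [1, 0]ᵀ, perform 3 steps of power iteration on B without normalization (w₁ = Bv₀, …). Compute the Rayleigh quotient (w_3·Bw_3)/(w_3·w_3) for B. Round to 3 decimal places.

B = K + 2I has rows (7, -2); (-2, 7)
w1 = Bv₀ = (7, -2)
w2 = Bw1 = (53, -28)
w3 = Bw2 = (427, -302)
Bw3 = (3593, -2968)
w3·Bw3 = 2430547; w3·w3 = 273533; μ ≈ 2430547/273533 = 8.886

μ ≈ 8.886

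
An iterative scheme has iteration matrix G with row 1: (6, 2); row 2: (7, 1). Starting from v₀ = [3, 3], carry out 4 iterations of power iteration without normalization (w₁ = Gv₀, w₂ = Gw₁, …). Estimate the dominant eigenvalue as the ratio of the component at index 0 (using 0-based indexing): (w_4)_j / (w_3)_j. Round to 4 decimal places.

w1 = Gv₀ = (24, 24)
w2 = Gw1 = (192, 192)
w3 = Gw2 = (1536, 1536)
w4 = Gw3 = (12288, 12288)
Ratio at component: 12288 / 1536 = 8.0000

λ ≈ 8.0000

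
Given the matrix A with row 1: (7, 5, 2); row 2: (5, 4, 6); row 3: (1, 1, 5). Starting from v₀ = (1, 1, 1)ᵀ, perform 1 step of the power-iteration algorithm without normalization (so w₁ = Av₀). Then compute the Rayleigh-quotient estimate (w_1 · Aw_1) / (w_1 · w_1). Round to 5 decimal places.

w1 = Av₀ = (14, 15, 7)
Aw1 = (187, 172, 64)
w1·Aw1 = 14·187 + 15·172 + 7·64 = 5646; w1·w1 = 14·14 + 15·15 + 7·7 = 470
λ ≈ 5646/470 = 12.01277

12.01277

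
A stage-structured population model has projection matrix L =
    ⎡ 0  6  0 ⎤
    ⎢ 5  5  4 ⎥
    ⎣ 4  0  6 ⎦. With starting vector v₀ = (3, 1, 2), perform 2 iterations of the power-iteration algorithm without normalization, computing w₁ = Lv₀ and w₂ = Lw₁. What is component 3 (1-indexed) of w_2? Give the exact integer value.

168

w1 = Lv₀ = (6, 28, 24)
w2 = Lw1 = (168, 266, 168)
The requested component of w2 is 168.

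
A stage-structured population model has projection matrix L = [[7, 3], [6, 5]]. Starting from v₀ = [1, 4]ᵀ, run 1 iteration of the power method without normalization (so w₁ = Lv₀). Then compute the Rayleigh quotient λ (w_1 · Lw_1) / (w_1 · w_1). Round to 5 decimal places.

w1 = Lv₀ = (7·1 + 3·4; 6·1 + 5·4) = (19, 26)
Lw1 = (211, 244)
w1·Lw1 = 19·211 + 26·244 = 10353; w1·w1 = 19·19 + 26·26 = 1037
λ ≈ 10353/1037 = 9.98361

λ ≈ 9.98361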